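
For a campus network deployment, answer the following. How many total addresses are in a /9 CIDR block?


Given: CIDR prefix /9
Host bits = 32 - 9 = 23
Total addresses = 2^23 = 8388608

8388608


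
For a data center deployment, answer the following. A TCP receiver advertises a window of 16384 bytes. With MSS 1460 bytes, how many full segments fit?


Given: RWND = 16384 bytes, MSS = 1460 bytes
Full segments = floor(RWND / MSS)
Full segments = floor(16384 / 1460)
Full segments = floor(11.2219) = 11

11


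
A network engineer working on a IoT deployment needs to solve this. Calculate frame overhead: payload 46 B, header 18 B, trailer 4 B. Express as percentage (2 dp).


Given: payload = 46 B, header = 18 B, trailer = 4 B
Overhead bytes = header + trailer = 18 + 4 = 22
Total frame = payload + overhead = 46 + 22 = 68
Overhead % = 22 / 68 * 100 = 32.3529% -> 32.35% (2 dp)

32.35


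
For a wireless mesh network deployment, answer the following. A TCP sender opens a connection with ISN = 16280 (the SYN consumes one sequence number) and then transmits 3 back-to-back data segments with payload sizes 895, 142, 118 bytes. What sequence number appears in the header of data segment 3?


The SYN occupies sequence number ISN = 16280, so the first data byte is ISN + 1 = 16281.
SEQ of data segment i = (ISN + 1) + sum of payload sizes of segments 1..i-1.
Segment 1: SEQ = 16281, payload = 895 bytes
Segment 2: SEQ = 17176, payload = 142 bytes
Segment 3: SEQ = 17318, payload = 118 bytes
SEQ of segment 3 = 16281 + 895 + 142 = 17318

17318


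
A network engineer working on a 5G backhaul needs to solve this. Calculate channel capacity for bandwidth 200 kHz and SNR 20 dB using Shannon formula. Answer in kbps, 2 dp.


Given: B = 200 kHz, SNR = 20 dB
SNR linear = 10^(20/10) = 100
1 + SNR = 101
log2(101) = 6.6582114828
C = 200 * 1000 * 6.6582114828 = 1331642.2966 bps
C = 1331.642297 kbps -> 1331.64 kbps (2 dp)

1331.64


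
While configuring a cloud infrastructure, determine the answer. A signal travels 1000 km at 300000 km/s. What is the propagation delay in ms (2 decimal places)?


Given: distance = 1000 km, speed = 300000 km/s
Delay = distance / speed = 1000 / 300000 seconds
Delay in ms = 1000 * 1000 / 300000
Delay = 3.3333 ms
Rounded to 2 dp = 3.33 ms

3.33


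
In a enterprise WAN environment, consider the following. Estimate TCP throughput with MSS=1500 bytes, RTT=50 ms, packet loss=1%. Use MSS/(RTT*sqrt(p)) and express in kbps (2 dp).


Given: MSS = 1500 bytes, RTT = 50 ms, loss = 1%
RTT in seconds = 50 / 1000 = 0.05
Loss rate = 1% = 0.01
sqrt(loss) = sqrt(0.01) = 0.1
Throughput (bytes/s) = 1500 / (0.05 * 0.1) = 300000.0000
Throughput (kbps) = 300000.0000 * 8 / 1000 = 2400.000000 -> 2400.00 kbps (2 dp)

2400.00


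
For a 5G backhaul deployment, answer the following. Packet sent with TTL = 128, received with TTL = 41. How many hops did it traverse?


Given: initial TTL = 128, received TTL = 41
Hops = initial TTL - received TTL
Hops = 128 - 41 = 87

87


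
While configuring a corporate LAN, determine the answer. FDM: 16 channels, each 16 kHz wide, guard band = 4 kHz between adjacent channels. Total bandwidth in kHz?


Given: 16 channels, 16 kHz each, guard = 4 kHz
Channel bandwidth = 16 * 16 = 256 kHz
Guard bands = 15 gaps * 4 kHz = 60 kHz
Total = 256 + 60 = 316 kHz

316


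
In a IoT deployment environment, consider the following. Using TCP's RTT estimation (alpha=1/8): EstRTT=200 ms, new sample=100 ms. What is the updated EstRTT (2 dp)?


Given: EstRTT = 200 ms, SampleRTT = 100 ms, alpha = 1/8
New EstRTT = (1 - alpha) * EstRTT + alpha * SampleRTT
(7/8) * 200 = 175
(1/8) * 100 = 12.5
New EstRTT = 175 + 12.5 = 187.5 ms -> 187.50 ms (2 dp)

187.50


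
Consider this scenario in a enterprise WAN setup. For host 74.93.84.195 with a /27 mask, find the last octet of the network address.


Given: IP = 74.93.84.195, prefix = /27
Subnet mask = 255.255.255.224
Last octet of IP: 195
Last octet of mask: 224
Network last octet = 195 AND 224 = 192

192


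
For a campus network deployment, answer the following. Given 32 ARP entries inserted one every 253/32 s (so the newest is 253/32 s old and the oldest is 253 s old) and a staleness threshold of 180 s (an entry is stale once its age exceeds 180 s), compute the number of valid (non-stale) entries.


Ages are k * 253/32 s for k = 1..32 (spacing = 7.9062 s).
Entry k is valid iff k * 253/32 <= 180 iff k <= 32 * 180 / 253 = 22.7668
n_valid = floor(22.7668) = 22
(n_stale = 32 - 22 = 10)

22


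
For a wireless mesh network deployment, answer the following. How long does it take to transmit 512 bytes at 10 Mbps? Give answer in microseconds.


Given: packet = 512 bytes, bandwidth = 10 Mbps
Packet in bits = 512 * 8 = 4096 bits
Bandwidth = 10 * 10^6 = 10000000 bps
Time = 4096 / 10000000 seconds
Time in us = 4096 * 10^6 / 10000000 = 409.6

409.6


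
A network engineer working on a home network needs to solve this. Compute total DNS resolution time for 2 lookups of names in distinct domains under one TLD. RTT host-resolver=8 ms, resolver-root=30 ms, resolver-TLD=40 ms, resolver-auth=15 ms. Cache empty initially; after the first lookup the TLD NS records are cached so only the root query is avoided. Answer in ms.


Lookup 1 (cold cache): local + root + TLD + auth = 8 + 30 + 40 + 15 = 93 ms
Lookups 2..2 (TLD NS cached -> skip root; new domain -> still ask TLD and auth): local + TLD + auth = 8 + 40 + 15 = 63 ms each
Remaining 1 lookups: 1 * 63 = 63 ms
Total = 93 + 63 = 156 ms

156


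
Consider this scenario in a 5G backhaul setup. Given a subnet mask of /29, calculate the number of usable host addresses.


Given: subnet mask /29
Host bits = 32 - 29 = 3
Total addresses = 2^3 = 8
Usable hosts = 8 - 2 (network + broadcast) = 6

6


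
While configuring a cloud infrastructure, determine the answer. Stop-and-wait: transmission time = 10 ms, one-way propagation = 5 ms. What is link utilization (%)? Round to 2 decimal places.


Given: Ttrans = 10 ms, Tprop = 5 ms
RTT = 2 * Tprop = 2 * 5 = 10 ms
U = Ttrans / (Ttrans + RTT)
U = 10 / (10 + 10)
U = 10 / 20 = 0.5
U% = 50.00%

50.00


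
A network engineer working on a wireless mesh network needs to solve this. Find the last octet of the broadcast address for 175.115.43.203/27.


Given: IP = 175.115.43.203, prefix = /27
Host bits = 32 - 27 = 5
Network last octet = 203 AND mask = 192
Host part size = 2^5 - 1 = 31
Broadcast last octet = 192 OR 31 = 223

223


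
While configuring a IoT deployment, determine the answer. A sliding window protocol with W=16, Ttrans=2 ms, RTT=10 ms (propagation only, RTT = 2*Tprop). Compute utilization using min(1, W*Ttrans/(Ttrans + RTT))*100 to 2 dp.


Given: W = 16, Ttrans = 2 ms, RTT = 10 ms (= 2 * Tprop, Tprop = 5 ms)
Cycle time = Ttrans + RTT = 2 + 10 = 12 ms (first packet sent until its ACK returns)
W * Ttrans = 16 * 2 = 32 ms of sending per cycle
W * Ttrans / (Ttrans + RTT) = 32 / 12 = 2.666667
U = min(1, 2.666667) = 1.000000
U% = 100.00%

100.00


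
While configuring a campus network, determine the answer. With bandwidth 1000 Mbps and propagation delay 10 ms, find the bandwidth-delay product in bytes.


Given: bandwidth = 1000 Mbps, delay = 10 ms
BDP in bits = 1000 * 10^6 * 10 / 1000
BDP in bits = 10000000
BDP in bytes = 10000000 / 8 = 1250000

1250000


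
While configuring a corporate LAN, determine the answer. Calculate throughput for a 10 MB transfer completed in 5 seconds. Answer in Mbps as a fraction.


Given: file = 10 MB, time = 5 s
File in Mb = 10 * 8 = 80 Mb
Throughput = 80 / 5 Mbps
Throughput = 16 Mbps

16


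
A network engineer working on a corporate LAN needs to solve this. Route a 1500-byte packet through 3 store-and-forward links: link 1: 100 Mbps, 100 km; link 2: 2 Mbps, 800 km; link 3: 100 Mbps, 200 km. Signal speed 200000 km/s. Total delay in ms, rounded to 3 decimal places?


Packet = 1500 bytes = 12000 bits. Store-and-forward: sum (t_trans + t_prop) per link.
Link 1: t_trans = 12000/(100*10^6) s = 0.1200 ms; t_prop = 100/200000 s = 0.5000 ms; subtotal = 0.6200 ms
Link 2: t_trans = 12000/(2*10^6) s = 6.0000 ms; t_prop = 800/200000 s = 4.0000 ms; subtotal = 10.0000 ms
Link 3: t_trans = 12000/(100*10^6) s = 0.1200 ms; t_prop = 200/200000 s = 1.0000 ms; subtotal = 1.1200 ms
End-to-end = 0.6200 + 10.0000 + 1.1200 = 11.7400 ms -> 11.740 ms (3 dp)

11.740


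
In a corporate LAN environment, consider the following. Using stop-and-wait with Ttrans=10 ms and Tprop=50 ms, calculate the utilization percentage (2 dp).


Given: Ttrans = 10 ms, Tprop = 50 ms
RTT = 2 * Tprop = 2 * 50 = 100 ms
U = Ttrans / (Ttrans + RTT)
U = 10 / (10 + 100)
U = 10 / 110 = 0.090909
U% = 9.09%

9.09


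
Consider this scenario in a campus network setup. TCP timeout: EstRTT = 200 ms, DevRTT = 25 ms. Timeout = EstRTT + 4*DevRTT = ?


Given: EstRTT = 200 ms, DevRTT = 25 ms
Timeout = EstRTT + 4 * DevRTT
4 * DevRTT = 4 * 25 = 100
Timeout = 200 + 100 = 300 ms

300


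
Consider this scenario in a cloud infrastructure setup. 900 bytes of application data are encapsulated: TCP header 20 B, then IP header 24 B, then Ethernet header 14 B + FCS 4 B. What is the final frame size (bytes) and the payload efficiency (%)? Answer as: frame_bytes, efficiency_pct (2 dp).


TCP segment = 900 + 20 = 920 B
IP packet = 920 + 24 = 944 B
Ethernet frame = 944 + 14 + 4 = 962 B
Efficiency = app / frame = 900 / 962 = 0.935551 = 93.5551% -> 93.56% (2 dp)

962, 93.56


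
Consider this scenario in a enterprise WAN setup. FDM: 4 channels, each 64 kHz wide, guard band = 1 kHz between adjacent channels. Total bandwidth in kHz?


Given: 4 channels, 64 kHz each, guard = 1 kHz
Channel bandwidth = 4 * 64 = 256 kHz
Guard bands = 3 gaps * 1 kHz = 3 kHz
Total = 256 + 3 = 259 kHz

259


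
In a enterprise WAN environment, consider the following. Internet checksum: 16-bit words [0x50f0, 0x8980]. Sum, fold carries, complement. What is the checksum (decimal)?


Given words: [0x50f0, 0x8980]
Step 1: Sum all words
Raw sum = 20720 + 35200 = 55920
One's complement = ~55920 & 0xFFFF = 9615

9615


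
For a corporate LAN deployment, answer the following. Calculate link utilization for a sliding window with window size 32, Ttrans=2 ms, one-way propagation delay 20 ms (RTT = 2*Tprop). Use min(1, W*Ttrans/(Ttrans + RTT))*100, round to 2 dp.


Given: W = 32, Ttrans = 2 ms, RTT = 40 ms (= 2 * Tprop, Tprop = 20 ms)
Cycle time = Ttrans + RTT = 2 + 40 = 42 ms (first packet sent until its ACK returns)
W * Ttrans = 32 * 2 = 64 ms of sending per cycle
W * Ttrans / (Ttrans + RTT) = 64 / 42 = 1.523810
U = min(1, 1.523810) = 1.000000
U% = 100.00%

100.00


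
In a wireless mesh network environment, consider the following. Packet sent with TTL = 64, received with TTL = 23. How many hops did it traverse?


Given: initial TTL = 64, received TTL = 23
Hops = initial TTL - received TTL
Hops = 64 - 23 = 41

41


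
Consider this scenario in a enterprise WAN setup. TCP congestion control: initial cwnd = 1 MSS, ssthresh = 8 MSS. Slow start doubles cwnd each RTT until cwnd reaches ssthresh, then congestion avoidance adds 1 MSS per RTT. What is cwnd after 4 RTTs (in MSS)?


RTT 0: cwnd = 1 MSS (initial)
RTT 1: cwnd = 2 MSS (slow start, doubled)
RTT 2: cwnd = 4 MSS (slow start, doubled)
RTT 3: cwnd = 8 MSS (slow start, doubled)
RTT 4: cwnd = 9 MSS (congestion avoidance, +1)

9


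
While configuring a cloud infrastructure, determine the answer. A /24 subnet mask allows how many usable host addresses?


Given: subnet mask /24
Host bits = 32 - 24 = 8
Total addresses = 2^8 = 256
Usable hosts = 256 - 2 (network + broadcast) = 254

254


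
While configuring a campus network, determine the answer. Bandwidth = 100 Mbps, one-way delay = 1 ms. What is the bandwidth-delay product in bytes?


Given: bandwidth = 100 Mbps, delay = 1 ms
BDP in bits = 100 * 10^6 * 1 / 1000
BDP in bits = 100000
BDP in bytes = 100000 / 8 = 12500

12500


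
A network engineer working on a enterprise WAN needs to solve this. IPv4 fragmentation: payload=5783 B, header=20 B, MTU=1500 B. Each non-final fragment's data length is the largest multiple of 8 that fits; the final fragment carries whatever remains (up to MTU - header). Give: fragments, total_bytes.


Max data per non-final fragment = floor((MTU - header)/8)*8 = floor((1500 - 20)/8)*8 = floor(1480/8)*8 = 1480 B
Final fragment needs no 8-byte alignment: it can carry up to MTU - header = 1480 B
Non-final fragments needed = ceil((payload - 1480) / 1480) = ceil(4303/1480) = ceil(2.9074) = 3
Number of fragments = 3 + 1 = 4
Fragment sizes (data): 3 * 1480 B + 1343 B (last, 1343 <= 1480 OK)
Total bytes sent = payload + n_frags * header = 5783 + 4*20 = 5783 + 80 = 5863 B

4, 5863


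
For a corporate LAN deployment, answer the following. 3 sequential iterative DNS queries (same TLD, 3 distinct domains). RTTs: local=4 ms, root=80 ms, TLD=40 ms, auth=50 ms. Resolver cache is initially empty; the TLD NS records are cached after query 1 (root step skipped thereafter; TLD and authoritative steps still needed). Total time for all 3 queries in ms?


Lookup 1 (cold cache): local + root + TLD + auth = 4 + 80 + 40 + 50 = 174 ms
Lookups 2..3 (TLD NS cached -> skip root; new domain -> still ask TLD and auth): local + TLD + auth = 4 + 40 + 50 = 94 ms each
Remaining 2 lookups: 2 * 94 = 188 ms
Total = 174 + 188 = 362 ms

362


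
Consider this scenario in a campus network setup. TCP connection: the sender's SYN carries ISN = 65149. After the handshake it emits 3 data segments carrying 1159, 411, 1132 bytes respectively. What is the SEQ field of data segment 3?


The SYN occupies sequence number ISN = 65149, so the first data byte is ISN + 1 = 65150.
SEQ of data segment i = (ISN + 1) + sum of payload sizes of segments 1..i-1.
Segment 1: SEQ = 65150, payload = 1159 bytes
Segment 2: SEQ = 66309, payload = 411 bytes
Segment 3: SEQ = 66720, payload = 1132 bytes
SEQ of segment 3 = 65150 + 1159 + 411 = 66720

66720


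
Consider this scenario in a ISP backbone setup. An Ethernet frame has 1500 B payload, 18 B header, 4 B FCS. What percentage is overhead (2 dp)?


Given: payload = 1500 B, header = 18 B, trailer = 4 B
Overhead bytes = header + trailer = 18 + 4 = 22
Total frame = payload + overhead = 1500 + 22 = 1522
Overhead % = 22 / 1522 * 100 = 1.4455% -> 1.45% (2 dp)

1.45


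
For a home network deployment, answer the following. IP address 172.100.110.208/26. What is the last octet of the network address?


Given: IP = 172.100.110.208, prefix = /26
Subnet mask = 255.255.255.192
Last octet of IP: 208
Last octet of mask: 192
Network last octet = 208 AND 192 = 192

192


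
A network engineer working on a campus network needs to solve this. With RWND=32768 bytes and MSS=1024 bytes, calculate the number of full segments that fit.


Given: RWND = 32768 bytes, MSS = 1024 bytes
Full segments = floor(RWND / MSS)
Full segments = floor(32768 / 1024)
Full segments = floor(32.0) = 32

32


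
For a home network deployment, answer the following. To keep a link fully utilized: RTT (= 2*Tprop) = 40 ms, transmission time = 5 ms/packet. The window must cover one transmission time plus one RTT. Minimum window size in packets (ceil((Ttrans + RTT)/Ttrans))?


Given: Ttrans = 5 ms, RTT = 40 ms (= 2 * Tprop, Tprop = 20 ms)
Time until first ACK returns = Ttrans + RTT = 5 + 40 = 45 ms
Need W * Ttrans >= Ttrans + RTT  ->  W >= (Ttrans + RTT) / Ttrans
(Ttrans + RTT) / Ttrans = 45 / 5 = 9
W_min = ceil(9) = 9

9


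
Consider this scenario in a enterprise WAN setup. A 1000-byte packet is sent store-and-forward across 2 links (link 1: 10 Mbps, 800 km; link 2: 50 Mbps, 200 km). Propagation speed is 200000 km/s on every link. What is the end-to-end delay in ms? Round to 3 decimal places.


Packet = 1000 bytes = 8000 bits. Store-and-forward: sum (t_trans + t_prop) per link.
Link 1: t_trans = 8000/(10*10^6) s = 0.8000 ms; t_prop = 800/200000 s = 4.0000 ms; subtotal = 4.8000 ms
Link 2: t_trans = 8000/(50*10^6) s = 0.1600 ms; t_prop = 200/200000 s = 1.0000 ms; subtotal = 1.1600 ms
End-to-end = 4.8000 + 1.1600 = 5.9600 ms -> 5.960 ms (3 dp)

5.960


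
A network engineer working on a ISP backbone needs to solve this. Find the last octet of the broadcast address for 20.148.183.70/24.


Given: IP = 20.148.183.70, prefix = /24
Host bits = 32 - 24 = 8
Network last octet = 70 AND mask = 0
Host part size = 2^8 - 1 = 255
Broadcast last octet = 0 OR 255 = 255

255


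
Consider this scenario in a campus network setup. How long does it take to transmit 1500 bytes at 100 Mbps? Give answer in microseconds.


Given: packet = 1500 bytes, bandwidth = 100 Mbps
Packet in bits = 1500 * 8 = 12000 bits
Bandwidth = 100 * 10^6 = 100000000 bps
Time = 12000 / 100000000 seconds
Time in us = 12000 * 10^6 / 100000000 = 120

120


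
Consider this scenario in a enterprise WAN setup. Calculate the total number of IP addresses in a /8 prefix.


Given: CIDR prefix /8
Host bits = 32 - 8 = 24
Total addresses = 2^24 = 16777216

16777216


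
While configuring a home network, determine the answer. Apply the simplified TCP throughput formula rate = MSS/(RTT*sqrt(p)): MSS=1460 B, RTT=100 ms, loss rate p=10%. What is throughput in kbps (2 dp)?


Given: MSS = 1460 bytes, RTT = 100 ms, loss = 10%
RTT in seconds = 100 / 1000 = 0.1
Loss rate = 10% = 0.1
sqrt(loss) = sqrt(0.1) = 0.316227766017
Throughput (bytes/s) = 1460 / (0.1 * 0.316227766017) = 46169.2538
Throughput (kbps) = 46169.2538 * 8 / 1000 = 369.354031 -> 369.35 kbps (2 dp)

369.35


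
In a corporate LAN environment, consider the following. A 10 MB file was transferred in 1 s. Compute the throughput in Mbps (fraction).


Given: file = 10 MB, time = 1 s
File in Mb = 10 * 8 = 80 Mb
Throughput = 80 / 1 Mbps
Throughput = 80 Mbps

80


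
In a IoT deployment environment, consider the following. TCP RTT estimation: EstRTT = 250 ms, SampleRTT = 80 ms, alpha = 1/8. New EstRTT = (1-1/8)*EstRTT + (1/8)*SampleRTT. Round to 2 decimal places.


Given: EstRTT = 250 ms, SampleRTT = 80 ms, alpha = 1/8
New EstRTT = (1 - alpha) * EstRTT + alpha * SampleRTT
(7/8) * 250 = 218.75
(1/8) * 80 = 10
New EstRTT = 218.75 + 10 = 228.75 ms -> 228.75 ms (2 dp)

228.75


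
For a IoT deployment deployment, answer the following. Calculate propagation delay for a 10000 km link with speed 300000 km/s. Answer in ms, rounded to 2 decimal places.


Given: distance = 10000 km, speed = 300000 km/s
Delay = distance / speed = 10000 / 300000 seconds
Delay in ms = 10000 * 1000 / 300000
Delay = 33.3333 ms
Rounded to 2 dp = 33.33 ms

33.33


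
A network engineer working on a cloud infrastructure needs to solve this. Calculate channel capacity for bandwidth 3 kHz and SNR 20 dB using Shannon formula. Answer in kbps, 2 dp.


Given: B = 3 kHz, SNR = 20 dB
SNR linear = 10^(20/10) = 100
1 + SNR = 101
log2(101) = 6.6582114828
C = 3 * 1000 * 6.6582114828 = 19974.6344 bps
C = 19.974634 kbps -> 19.97 kbps (2 dp)

19.97


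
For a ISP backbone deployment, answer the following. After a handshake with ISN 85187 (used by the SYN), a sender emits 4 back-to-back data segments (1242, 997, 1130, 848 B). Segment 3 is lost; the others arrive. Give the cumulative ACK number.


SYN uses sequence number 85187; first data byte = ISN + 1 = 85188.
Segment 1: SEQ = 85188, len = 1242 B, covers [85188, 86429]
Segment 2: SEQ = 86430, len = 997 B, covers [86430, 87426]
Segment 3: SEQ = 87427, len = 1130 B, covers [87427, 88556] [LOST]
Segment 4: SEQ = 88557, len = 848 B, covers [88557, 89404]
In-order data received: bytes [85188, 87426] (segments 1..2).
Segment 3 missing -> gap begins at byte 87427; later segments buffered out of order.
Cumulative ACK = next expected in-order byte = 85188 + 1242 + 997 = 87427

87427


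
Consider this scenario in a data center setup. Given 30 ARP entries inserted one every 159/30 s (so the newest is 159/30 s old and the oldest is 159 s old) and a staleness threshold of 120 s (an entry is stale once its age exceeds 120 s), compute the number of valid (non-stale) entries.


Ages are k * 159/30 s for k = 1..30 (spacing = 5.3000 s).
Entry k is valid iff k * 159/30 <= 120 iff k <= 30 * 120 / 159 = 22.6415
n_valid = floor(22.6415) = 22
(n_stale = 30 - 22 = 8)

22


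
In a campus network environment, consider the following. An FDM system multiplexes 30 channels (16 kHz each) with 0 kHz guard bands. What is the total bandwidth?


Given: 30 channels, 16 kHz each, guard = 0 kHz
Channel bandwidth = 30 * 16 = 480 kHz
Guard bands = 29 gaps * 0 kHz = 0 kHz
Total = 480 + 0 = 480 kHz

480


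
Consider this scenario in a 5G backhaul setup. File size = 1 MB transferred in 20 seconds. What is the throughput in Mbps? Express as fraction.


Given: file = 1 MB, time = 20 s
File in Mb = 1 * 8 = 8 Mb
Throughput = 8 / 20 Mbps
Throughput = 2/5 Mbps

2/5


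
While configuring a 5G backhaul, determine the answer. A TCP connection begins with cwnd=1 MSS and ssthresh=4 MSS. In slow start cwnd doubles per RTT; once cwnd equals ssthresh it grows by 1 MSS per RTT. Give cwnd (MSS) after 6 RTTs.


RTT 0: cwnd = 1 MSS (initial)
RTT 1: cwnd = 2 MSS (slow start, doubled)
RTT 2: cwnd = 4 MSS (slow start, doubled)
RTT 3: cwnd = 5 MSS (congestion avoidance, +1)
RTT 4: cwnd = 6 MSS (congestion avoidance, +1)
RTT 5: cwnd = 7 MSS (congestion avoidance, +1)
RTT 6: cwnd = 8 MSS (congestion avoidance, +1)

8


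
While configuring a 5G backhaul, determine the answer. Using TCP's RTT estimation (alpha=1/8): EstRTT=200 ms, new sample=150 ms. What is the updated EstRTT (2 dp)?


Given: EstRTT = 200 ms, SampleRTT = 150 ms, alpha = 1/8
New EstRTT = (1 - alpha) * EstRTT + alpha * SampleRTT
(7/8) * 200 = 175
(1/8) * 150 = 18.75
New EstRTT = 175 + 18.75 = 193.75 ms -> 193.75 ms (2 dp)

193.75


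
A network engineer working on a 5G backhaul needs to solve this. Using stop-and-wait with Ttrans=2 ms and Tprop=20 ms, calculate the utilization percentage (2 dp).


Given: Ttrans = 2 ms, Tprop = 20 ms
RTT = 2 * Tprop = 2 * 20 = 40 ms
U = Ttrans / (Ttrans + RTT)
U = 2 / (2 + 40)
U = 2 / 42 = 0.047619
U% = 4.76%

4.76


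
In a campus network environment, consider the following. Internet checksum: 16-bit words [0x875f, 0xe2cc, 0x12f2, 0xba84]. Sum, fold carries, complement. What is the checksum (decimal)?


Given words: [0x875f, 0xe2cc, 0x12f2, 0xba84]
Step 1: Sum all words
Raw sum = 34655 + 58060 + 4850 + 47748 = 145313
Step 2: Fold carry: (14241 + 2) = 14243
One's complement = ~14243 & 0xFFFF = 51292

51292


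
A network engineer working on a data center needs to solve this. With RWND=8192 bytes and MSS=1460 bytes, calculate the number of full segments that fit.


Given: RWND = 8192 bytes, MSS = 1460 bytes
Full segments = floor(RWND / MSS)
Full segments = floor(8192 / 1460)
Full segments = floor(5.611) = 5

5


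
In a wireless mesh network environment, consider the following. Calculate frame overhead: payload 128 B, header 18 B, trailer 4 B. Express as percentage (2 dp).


Given: payload = 128 B, header = 18 B, trailer = 4 B
Overhead bytes = header + trailer = 18 + 4 = 22
Total frame = payload + overhead = 128 + 22 = 150
Overhead % = 22 / 150 * 100 = 14.6667% -> 14.67% (2 dp)

14.67


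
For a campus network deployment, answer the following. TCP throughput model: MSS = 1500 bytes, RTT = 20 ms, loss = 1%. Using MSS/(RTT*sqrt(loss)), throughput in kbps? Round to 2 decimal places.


Given: MSS = 1500 bytes, RTT = 20 ms, loss = 1%
RTT in seconds = 20 / 1000 = 0.02
Loss rate = 1% = 0.01
sqrt(loss) = sqrt(0.01) = 0.1
Throughput (bytes/s) = 1500 / (0.02 * 0.1) = 750000.0000
Throughput (kbps) = 750000.0000 * 8 / 1000 = 6000.000000 -> 6000.00 kbps (2 dp)

6000.00


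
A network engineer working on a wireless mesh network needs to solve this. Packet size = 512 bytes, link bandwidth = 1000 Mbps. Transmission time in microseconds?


Given: packet = 512 bytes, bandwidth = 1000 Mbps
Packet in bits = 512 * 8 = 4096 bits
Bandwidth = 1000 * 10^6 = 1000000000 bps
Time = 4096 / 1000000000 seconds
Time in us = 4096 * 10^6 / 1000000000 = 4.096

4.096


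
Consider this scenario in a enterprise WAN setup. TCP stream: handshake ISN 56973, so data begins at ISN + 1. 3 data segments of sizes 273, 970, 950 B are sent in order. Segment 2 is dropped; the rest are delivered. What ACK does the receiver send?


SYN uses sequence number 56973; first data byte = ISN + 1 = 56974.
Segment 1: SEQ = 56974, len = 273 B, covers [56974, 57246]
Segment 2: SEQ = 57247, len = 970 B, covers [57247, 58216] [LOST]
Segment 3: SEQ = 58217, len = 950 B, covers [58217, 59166]
In-order data received: bytes [56974, 57246] (segments 1..1).
Segment 2 missing -> gap begins at byte 57247; later segments buffered out of order.
Cumulative ACK = next expected in-order byte = 56974 + 273 = 57247

57247


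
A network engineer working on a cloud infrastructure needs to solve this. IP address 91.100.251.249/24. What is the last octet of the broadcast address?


Given: IP = 91.100.251.249, prefix = /24
Host bits = 32 - 24 = 8
Network last octet = 249 AND mask = 0
Host part size = 2^8 - 1 = 255
Broadcast last octet = 0 OR 255 = 255

255


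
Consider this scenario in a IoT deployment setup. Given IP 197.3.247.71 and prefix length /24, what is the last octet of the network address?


Given: IP = 197.3.247.71, prefix = /24
Subnet mask = 255.255.255.0
Last octet of IP: 71
Last octet of mask: 0
Network last octet = 71 AND 0 = 0

0


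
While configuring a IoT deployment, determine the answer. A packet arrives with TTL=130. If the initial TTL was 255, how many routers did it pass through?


Given: initial TTL = 255, received TTL = 130
Hops = initial TTL - received TTL
Hops = 255 - 130 = 125

125


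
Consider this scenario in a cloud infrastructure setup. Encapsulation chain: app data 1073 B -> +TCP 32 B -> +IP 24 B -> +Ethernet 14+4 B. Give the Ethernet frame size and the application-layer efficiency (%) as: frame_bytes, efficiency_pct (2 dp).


TCP segment = 1073 + 32 = 1105 B
IP packet = 1105 + 24 = 1129 B
Ethernet frame = 1129 + 14 + 4 = 1147 B
Efficiency = app / frame = 1073 / 1147 = 0.935484 = 93.5484% -> 93.55% (2 dp)

1147, 93.55


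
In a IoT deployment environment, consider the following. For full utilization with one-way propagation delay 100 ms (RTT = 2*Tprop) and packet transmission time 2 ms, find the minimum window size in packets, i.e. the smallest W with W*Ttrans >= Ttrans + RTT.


Given: Ttrans = 2 ms, RTT = 200 ms (= 2 * Tprop, Tprop = 100 ms)
Time until first ACK returns = Ttrans + RTT = 2 + 200 = 202 ms
Need W * Ttrans >= Ttrans + RTT  ->  W >= (Ttrans + RTT) / Ttrans
(Ttrans + RTT) / Ttrans = 202 / 2 = 101
W_min = ceil(101) = 101

101


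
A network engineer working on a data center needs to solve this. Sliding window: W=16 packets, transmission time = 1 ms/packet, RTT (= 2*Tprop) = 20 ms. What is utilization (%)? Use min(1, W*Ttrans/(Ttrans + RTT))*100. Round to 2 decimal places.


Given: W = 16, Ttrans = 1 ms, RTT = 20 ms (= 2 * Tprop, Tprop = 10 ms)
Cycle time = Ttrans + RTT = 1 + 20 = 21 ms (first packet sent until its ACK returns)
W * Ttrans = 16 * 1 = 16 ms of sending per cycle
W * Ttrans / (Ttrans + RTT) = 16 / 21 = 0.761905
U = min(1, 0.761905) = 0.761905
U% = 76.19%

76.19


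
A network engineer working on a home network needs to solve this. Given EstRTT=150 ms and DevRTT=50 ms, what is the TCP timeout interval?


Given: EstRTT = 150 ms, DevRTT = 50 ms
Timeout = EstRTT + 4 * DevRTT
4 * DevRTT = 4 * 50 = 200
Timeout = 150 + 200 = 350 ms

350


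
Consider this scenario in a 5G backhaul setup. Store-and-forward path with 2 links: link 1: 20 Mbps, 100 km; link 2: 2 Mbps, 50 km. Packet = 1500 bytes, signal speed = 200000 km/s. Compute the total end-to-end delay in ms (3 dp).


Packet = 1500 bytes = 12000 bits. Store-and-forward: sum (t_trans + t_prop) per link.
Link 1: t_trans = 12000/(20*10^6) s = 0.6000 ms; t_prop = 100/200000 s = 0.5000 ms; subtotal = 1.1000 ms
Link 2: t_trans = 12000/(2*10^6) s = 6.0000 ms; t_prop = 50/200000 s = 0.2500 ms; subtotal = 6.2500 ms
End-to-end = 1.1000 + 6.2500 = 7.3500 ms -> 7.350 ms (3 dp)

7.350


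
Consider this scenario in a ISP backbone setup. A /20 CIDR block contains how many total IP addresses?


Given: CIDR prefix /20
Host bits = 32 - 20 = 12
Total addresses = 2^12 = 4096

4096


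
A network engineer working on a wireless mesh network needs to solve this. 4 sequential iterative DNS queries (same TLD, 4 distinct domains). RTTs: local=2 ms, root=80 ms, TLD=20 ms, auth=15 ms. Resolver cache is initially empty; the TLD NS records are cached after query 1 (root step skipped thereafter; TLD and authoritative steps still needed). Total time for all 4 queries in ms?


Lookup 1 (cold cache): local + root + TLD + auth = 2 + 80 + 20 + 15 = 117 ms
Lookups 2..4 (TLD NS cached -> skip root; new domain -> still ask TLD and auth): local + TLD + auth = 2 + 20 + 15 = 37 ms each
Remaining 3 lookups: 3 * 37 = 111 ms
Total = 117 + 111 = 228 ms

228


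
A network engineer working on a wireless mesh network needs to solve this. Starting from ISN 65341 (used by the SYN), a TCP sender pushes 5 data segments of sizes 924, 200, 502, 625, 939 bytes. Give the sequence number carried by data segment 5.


The SYN occupies sequence number ISN = 65341, so the first data byte is ISN + 1 = 65342.
SEQ of data segment i = (ISN + 1) + sum of payload sizes of segments 1..i-1.
Segment 1: SEQ = 65342, payload = 924 bytes
Segment 2: SEQ = 66266, payload = 200 bytes
Segment 3: SEQ = 66466, payload = 502 bytes
Segment 4: SEQ = 66968, payload = 625 bytes
Segment 5: SEQ = 67593, payload = 939 bytes
SEQ of segment 5 = 65342 + 924 + 200 + 502 + 625 = 67593

67593


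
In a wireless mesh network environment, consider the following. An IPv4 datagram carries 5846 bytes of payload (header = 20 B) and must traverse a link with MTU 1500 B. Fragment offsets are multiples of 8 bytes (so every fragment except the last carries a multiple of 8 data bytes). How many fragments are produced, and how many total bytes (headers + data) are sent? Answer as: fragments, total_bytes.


Max data per non-final fragment = floor((MTU - header)/8)*8 = floor((1500 - 20)/8)*8 = floor(1480/8)*8 = 1480 B
Final fragment needs no 8-byte alignment: it can carry up to MTU - header = 1480 B
Non-final fragments needed = ceil((payload - 1480) / 1480) = ceil(4366/1480) = ceil(2.9500) = 3
Number of fragments = 3 + 1 = 4
Fragment sizes (data): 3 * 1480 B + 1406 B (last, 1406 <= 1480 OK)
Total bytes sent = payload + n_frags * header = 5846 + 4*20 = 5846 + 80 = 5926 B

4, 5926


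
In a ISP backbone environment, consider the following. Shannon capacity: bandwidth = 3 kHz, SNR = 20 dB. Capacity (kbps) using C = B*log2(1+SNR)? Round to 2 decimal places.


Given: B = 3 kHz, SNR = 20 dB
SNR linear = 10^(20/10) = 100
1 + SNR = 101
log2(101) = 6.6582114828
C = 3 * 1000 * 6.6582114828 = 19974.6344 bps
C = 19.974634 kbps -> 19.97 kbps (2 dp)

19.97


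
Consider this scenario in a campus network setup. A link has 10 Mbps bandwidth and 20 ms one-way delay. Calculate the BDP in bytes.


Given: bandwidth = 10 Mbps, delay = 20 ms
BDP in bits = 10 * 10^6 * 20 / 1000
BDP in bits = 200000
BDP in bytes = 200000 / 8 = 25000

25000


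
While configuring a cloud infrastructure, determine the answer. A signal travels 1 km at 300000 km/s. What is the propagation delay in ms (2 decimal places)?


Given: distance = 1 km, speed = 300000 km/s
Delay = distance / speed = 1 / 300000 seconds
Delay in ms = 1 * 1000 / 300000
Delay = 0.0033 ms
Rounded to 2 dp = 0.00 ms

0.00


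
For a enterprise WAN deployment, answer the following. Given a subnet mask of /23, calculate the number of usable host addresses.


Given: subnet mask /23
Host bits = 32 - 23 = 9
Total addresses = 2^9 = 512
Usable hosts = 512 - 2 (network + broadcast) = 510

510


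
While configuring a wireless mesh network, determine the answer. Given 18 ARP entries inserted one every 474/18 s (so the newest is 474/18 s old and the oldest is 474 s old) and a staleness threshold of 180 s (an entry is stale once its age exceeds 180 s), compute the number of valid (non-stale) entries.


Ages are k * 474/18 s for k = 1..18 (spacing = 26.3333 s).
Entry k is valid iff k * 474/18 <= 180 iff k <= 18 * 180 / 474 = 6.8354
n_valid = floor(6.8354) = 6
(n_stale = 18 - 6 = 12)

6


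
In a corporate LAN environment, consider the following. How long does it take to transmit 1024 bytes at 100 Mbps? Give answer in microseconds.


Given: packet = 1024 bytes, bandwidth = 100 Mbps
Packet in bits = 1024 * 8 = 8192 bits
Bandwidth = 100 * 10^6 = 100000000 bps
Time = 8192 / 100000000 seconds
Time in us = 8192 * 10^6 / 100000000 = 81.92

81.92


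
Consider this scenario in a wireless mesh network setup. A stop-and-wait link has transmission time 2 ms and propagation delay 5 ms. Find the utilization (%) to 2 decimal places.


Given: Ttrans = 2 ms, Tprop = 5 ms
RTT = 2 * Tprop = 2 * 5 = 10 ms
U = Ttrans / (Ttrans + RTT)
U = 2 / (2 + 10)
U = 2 / 12 = 0.166667
U% = 16.67%

16.67


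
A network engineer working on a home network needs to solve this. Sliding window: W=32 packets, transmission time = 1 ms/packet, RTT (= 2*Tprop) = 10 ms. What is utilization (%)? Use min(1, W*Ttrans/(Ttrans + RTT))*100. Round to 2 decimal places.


Given: W = 32, Ttrans = 1 ms, RTT = 10 ms (= 2 * Tprop, Tprop = 5 ms)
Cycle time = Ttrans + RTT = 1 + 10 = 11 ms (first packet sent until its ACK returns)
W * Ttrans = 32 * 1 = 32 ms of sending per cycle
W * Ttrans / (Ttrans + RTT) = 32 / 11 = 2.909091
U = min(1, 2.909091) = 1.000000
U% = 100.00%

100.00


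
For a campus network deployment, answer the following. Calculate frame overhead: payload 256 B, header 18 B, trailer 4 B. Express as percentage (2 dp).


Given: payload = 256 B, header = 18 B, trailer = 4 B
Overhead bytes = header + trailer = 18 + 4 = 22
Total frame = payload + overhead = 256 + 22 = 278
Overhead % = 22 / 278 * 100 = 7.9137% -> 7.91% (2 dp)

7.91


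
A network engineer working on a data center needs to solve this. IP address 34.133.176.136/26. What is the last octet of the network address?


Given: IP = 34.133.176.136, prefix = /26
Subnet mask = 255.255.255.192
Last octet of IP: 136
Last octet of mask: 192
Network last octet = 136 AND 192 = 128

128


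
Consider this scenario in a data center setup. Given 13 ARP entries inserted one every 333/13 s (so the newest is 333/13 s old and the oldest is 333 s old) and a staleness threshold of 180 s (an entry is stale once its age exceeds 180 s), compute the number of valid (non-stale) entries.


Ages are k * 333/13 s for k = 1..13 (spacing = 25.6154 s).
Entry k is valid iff k * 333/13 <= 180 iff k <= 13 * 180 / 333 = 7.0270
n_valid = floor(7.0270) = 7
(n_stale = 13 - 7 = 6)

7


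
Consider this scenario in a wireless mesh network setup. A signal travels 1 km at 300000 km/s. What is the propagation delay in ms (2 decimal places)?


Given: distance = 1 km, speed = 300000 km/s
Delay = distance / speed = 1 / 300000 seconds
Delay in ms = 1 * 1000 / 300000
Delay = 0.0033 ms
Rounded to 2 dp = 0.00 ms

0.00


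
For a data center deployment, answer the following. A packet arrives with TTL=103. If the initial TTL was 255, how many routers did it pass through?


Given: initial TTL = 255, received TTL = 103
Hops = initial TTL - received TTL
Hops = 255 - 103 = 152

152


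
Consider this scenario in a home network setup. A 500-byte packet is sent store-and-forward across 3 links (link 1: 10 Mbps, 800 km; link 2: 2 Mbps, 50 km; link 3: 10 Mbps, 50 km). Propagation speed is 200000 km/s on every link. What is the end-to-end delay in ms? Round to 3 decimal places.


Packet = 500 bytes = 4000 bits. Store-and-forward: sum (t_trans + t_prop) per link.
Link 1: t_trans = 4000/(10*10^6) s = 0.4000 ms; t_prop = 800/200000 s = 4.0000 ms; subtotal = 4.4000 ms
Link 2: t_trans = 4000/(2*10^6) s = 2.0000 ms; t_prop = 50/200000 s = 0.2500 ms; subtotal = 2.2500 ms
Link 3: t_trans = 4000/(10*10^6) s = 0.4000 ms; t_prop = 50/200000 s = 0.2500 ms; subtotal = 0.6500 ms
End-to-end = 4.4000 + 2.2500 + 0.6500 = 7.3000 ms -> 7.300 ms (3 dp)

7.300


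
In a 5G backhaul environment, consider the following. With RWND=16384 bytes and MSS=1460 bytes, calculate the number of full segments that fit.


Given: RWND = 16384 bytes, MSS = 1460 bytes
Full segments = floor(RWND / MSS)
Full segments = floor(16384 / 1460)
Full segments = floor(11.2219) = 11

11


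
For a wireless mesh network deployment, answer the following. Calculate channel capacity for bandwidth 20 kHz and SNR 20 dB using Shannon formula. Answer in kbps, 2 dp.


Given: B = 20 kHz, SNR = 20 dB
SNR linear = 10^(20/10) = 100
1 + SNR = 101
log2(101) = 6.6582114828
C = 20 * 1000 * 6.6582114828 = 133164.2297 bps
C = 133.164230 kbps -> 133.16 kbps (2 dp)

133.16


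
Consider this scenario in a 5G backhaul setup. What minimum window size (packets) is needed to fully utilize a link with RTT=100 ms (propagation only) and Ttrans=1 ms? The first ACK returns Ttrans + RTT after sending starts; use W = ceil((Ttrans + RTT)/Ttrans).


Given: Ttrans = 1 ms, RTT = 100 ms (= 2 * Tprop, Tprop = 50 ms)
Time until first ACK returns = Ttrans + RTT = 1 + 100 = 101 ms
Need W * Ttrans >= Ttrans + RTT  ->  W >= (Ttrans + RTT) / Ttrans
(Ttrans + RTT) / Ttrans = 101 / 1 = 101
W_min = ceil(101) = 101

101


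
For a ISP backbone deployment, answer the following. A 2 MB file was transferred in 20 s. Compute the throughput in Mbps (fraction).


Given: file = 2 MB, time = 20 s
File in Mb = 2 * 8 = 16 Mb
Throughput = 16 / 20 Mbps
Throughput = 4/5 Mbps

4/5


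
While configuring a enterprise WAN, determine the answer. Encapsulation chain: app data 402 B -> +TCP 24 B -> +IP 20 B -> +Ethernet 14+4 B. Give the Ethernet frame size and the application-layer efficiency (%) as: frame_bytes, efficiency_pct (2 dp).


TCP segment = 402 + 24 = 426 B
IP packet = 426 + 20 = 446 B
Ethernet frame = 446 + 14 + 4 = 464 B
Efficiency = app / frame = 402 / 464 = 0.866379 = 86.6379% -> 86.64% (2 dp)

464, 86.64


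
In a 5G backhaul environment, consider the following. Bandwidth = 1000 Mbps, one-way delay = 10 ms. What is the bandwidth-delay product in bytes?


Given: bandwidth = 1000 Mbps, delay = 10 ms
BDP in bits = 1000 * 10^6 * 10 / 1000
BDP in bits = 10000000
BDP in bytes = 10000000 / 8 = 1250000

1250000


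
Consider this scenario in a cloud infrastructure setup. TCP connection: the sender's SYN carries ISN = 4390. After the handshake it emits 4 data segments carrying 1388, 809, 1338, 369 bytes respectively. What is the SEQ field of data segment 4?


The SYN occupies sequence number ISN = 4390, so the first data byte is ISN + 1 = 4391.
SEQ of data segment i = (ISN + 1) + sum of payload sizes of segments 1..i-1.
Segment 1: SEQ = 4391, payload = 1388 bytes
Segment 2: SEQ = 5779, payload = 809 bytes
Segment 3: SEQ = 6588, payload = 1338 bytes
Segment 4: SEQ = 7926, payload = 369 bytes
SEQ of segment 4 = 4391 + 1388 + 809 + 1338 = 7926

7926


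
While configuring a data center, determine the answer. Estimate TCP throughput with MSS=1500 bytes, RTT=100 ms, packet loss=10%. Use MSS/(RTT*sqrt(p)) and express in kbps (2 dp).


Given: MSS = 1500 bytes, RTT = 100 ms, loss = 10%
RTT in seconds = 100 / 1000 = 0.1
Loss rate = 10% = 0.1
sqrt(loss) = sqrt(0.1) = 0.316227766017
Throughput (bytes/s) = 1500 / (0.1 * 0.316227766017) = 47434.1649
Throughput (kbps) = 47434.1649 * 8 / 1000 = 379.473319 -> 379.47 kbps (2 dp)

379.47


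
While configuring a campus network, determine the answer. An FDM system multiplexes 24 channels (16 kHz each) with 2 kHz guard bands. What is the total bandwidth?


Given: 24 channels, 16 kHz each, guard = 2 kHz
Channel bandwidth = 24 * 16 = 384 kHz
Guard bands = 23 gaps * 2 kHz = 46 kHz
Total = 384 + 46 = 430 kHz

430


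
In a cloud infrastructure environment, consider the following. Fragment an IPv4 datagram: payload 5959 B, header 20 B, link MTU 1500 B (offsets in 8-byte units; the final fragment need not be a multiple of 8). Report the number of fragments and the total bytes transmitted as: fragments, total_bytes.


Max data per non-final fragment = floor((MTU - header)/8)*8 = floor((1500 - 20)/8)*8 = floor(1480/8)*8 = 1480 B
Final fragment needs no 8-byte alignment: it can carry up to MTU - header = 1480 B
Non-final fragments needed = ceil((payload - 1480) / 1480) = ceil(4479/1480) = ceil(3.0264) = 4
Number of fragments = 4 + 1 = 5
Fragment sizes (data): 4 * 1480 B + 39 B (last, 39 <= 1480 OK)
Total bytes sent = payload + n_frags * header = 5959 + 5*20 = 5959 + 100 = 6059 B

5, 6059
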